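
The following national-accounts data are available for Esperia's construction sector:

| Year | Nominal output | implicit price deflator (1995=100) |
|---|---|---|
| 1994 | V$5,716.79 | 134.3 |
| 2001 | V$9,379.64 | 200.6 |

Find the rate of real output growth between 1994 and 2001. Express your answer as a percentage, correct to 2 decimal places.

Real output 1994 = 5716.79 / 1.343 = 4256.73.
Real output 2001 = 9379.64 / 2.006 = 4675.79.
Real growth = 4675.79 / 4256.73 − 1 = 0.0984.

9.84%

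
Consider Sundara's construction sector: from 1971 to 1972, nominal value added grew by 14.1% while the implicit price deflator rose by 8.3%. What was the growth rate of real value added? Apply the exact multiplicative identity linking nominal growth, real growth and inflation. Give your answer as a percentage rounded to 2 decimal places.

5.36%

(1 + g_nom) = (1 + g_real)(1 + π), so g_real = 1.1410 / 1.0830 − 1 = 0.05355.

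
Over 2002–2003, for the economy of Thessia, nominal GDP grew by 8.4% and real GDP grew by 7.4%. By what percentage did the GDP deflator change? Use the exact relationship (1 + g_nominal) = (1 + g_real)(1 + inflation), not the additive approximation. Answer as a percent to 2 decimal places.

0.93%

(1 + g_nom) = (1 + g_real)(1 + π), so π = 1.0840 / 1.0740 − 1 = 0.00931.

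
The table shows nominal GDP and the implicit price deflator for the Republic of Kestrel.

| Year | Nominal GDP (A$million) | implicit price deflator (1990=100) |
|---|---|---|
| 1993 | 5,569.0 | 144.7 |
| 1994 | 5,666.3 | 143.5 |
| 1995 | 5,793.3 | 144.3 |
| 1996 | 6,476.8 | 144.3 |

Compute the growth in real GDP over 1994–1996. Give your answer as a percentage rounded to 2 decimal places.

13.67%

Real GDP 1994 = 5666.3/1.435 = 3948.64.
Real GDP 1996 = 6476.8/1.443 = 4488.43.
Change = 4488.43/3948.64 − 1 = 0.1367.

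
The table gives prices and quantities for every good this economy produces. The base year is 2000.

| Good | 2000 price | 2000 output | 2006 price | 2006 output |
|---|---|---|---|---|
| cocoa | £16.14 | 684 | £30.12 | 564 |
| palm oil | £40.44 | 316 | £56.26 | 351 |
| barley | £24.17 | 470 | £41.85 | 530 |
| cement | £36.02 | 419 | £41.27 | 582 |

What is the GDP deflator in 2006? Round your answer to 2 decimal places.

145.32

Nominal GDP 2006 = 30.12·564 + 56.26·351 + 41.85·530 + 41.27·582 = 82934.58.
Real GDP 2006 (at 2000 prices) = 16.14·564 + 40.44·351 + 24.17·530 + 36.02·582 = 57071.14.
Deflator = Nominal/Real × 100 = 82934.58/57071.14 × 100 = 145.318.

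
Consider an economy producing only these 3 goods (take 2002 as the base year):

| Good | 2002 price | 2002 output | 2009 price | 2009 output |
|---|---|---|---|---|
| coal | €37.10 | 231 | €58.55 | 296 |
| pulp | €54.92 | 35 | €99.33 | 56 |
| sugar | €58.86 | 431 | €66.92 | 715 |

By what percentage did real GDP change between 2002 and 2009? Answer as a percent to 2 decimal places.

56.55%

Real GDP 2002 = Nominal GDP 2002 = 37.10·231 + 54.92·35 + 58.86·431 = 35860.96.
Real GDP 2009 (at 2002 prices) = 37.10·296 + 54.92·56 + 58.86·715 = 56142.02.
Real growth = 56142.02/35860.96 − 1 = 0.5655.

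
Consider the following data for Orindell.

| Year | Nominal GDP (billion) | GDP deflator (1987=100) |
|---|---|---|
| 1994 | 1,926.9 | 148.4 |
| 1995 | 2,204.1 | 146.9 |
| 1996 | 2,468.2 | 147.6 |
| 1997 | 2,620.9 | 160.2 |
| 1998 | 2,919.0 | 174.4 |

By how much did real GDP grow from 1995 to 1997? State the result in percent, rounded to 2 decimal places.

9.04%

Real GDP 1995 = 2204.1/1.469 = 1500.41.
Real GDP 1997 = 2620.9/1.602 = 1636.02.
Change = 1636.02/1500.41 − 1 = 0.0904.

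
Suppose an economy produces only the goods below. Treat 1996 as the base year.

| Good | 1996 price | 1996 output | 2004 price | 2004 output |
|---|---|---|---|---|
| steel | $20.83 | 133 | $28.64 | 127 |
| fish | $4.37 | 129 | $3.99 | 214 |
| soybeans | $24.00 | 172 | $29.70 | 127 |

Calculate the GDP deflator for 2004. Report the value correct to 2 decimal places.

Nominal GDP 2004 = 28.64·127 + 3.99·214 + 29.70·127 = 8263.04.
Real GDP 2004 (at 1996 prices) = 20.83·127 + 4.37·214 + 24.00·127 = 6628.59.
Deflator = Nominal/Real × 100 = 8263.04/6628.59 × 100 = 124.658.

124.66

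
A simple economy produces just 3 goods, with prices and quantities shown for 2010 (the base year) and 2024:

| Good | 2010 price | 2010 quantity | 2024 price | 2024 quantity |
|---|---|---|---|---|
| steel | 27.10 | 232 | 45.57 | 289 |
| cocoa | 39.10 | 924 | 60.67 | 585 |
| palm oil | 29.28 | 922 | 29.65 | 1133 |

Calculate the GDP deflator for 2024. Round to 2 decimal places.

Nominal GDP 2024 = 45.57·289 + 60.67·585 + 29.65·1133 = 82255.13.
Real GDP 2024 (at 2010 prices) = 27.10·289 + 39.10·585 + 29.28·1133 = 63879.64.
Deflator = Nominal/Real × 100 = 82255.13/63879.64 × 100 = 128.766.

128.77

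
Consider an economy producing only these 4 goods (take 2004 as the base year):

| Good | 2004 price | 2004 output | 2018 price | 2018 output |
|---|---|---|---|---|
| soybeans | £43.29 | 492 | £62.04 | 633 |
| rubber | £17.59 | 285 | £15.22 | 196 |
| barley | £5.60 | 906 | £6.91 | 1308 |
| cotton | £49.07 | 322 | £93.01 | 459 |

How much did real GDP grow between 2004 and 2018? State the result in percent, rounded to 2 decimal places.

28.64%

Real GDP 2004 = Nominal GDP 2004 = 43.29·492 + 17.59·285 + 5.60·906 + 49.07·322 = 47185.97.
Real GDP 2018 (at 2004 prices) = 43.29·633 + 17.59·196 + 5.60·1308 + 49.07·459 = 60698.14.
Real growth = 60698.14/47185.97 − 1 = 0.2864.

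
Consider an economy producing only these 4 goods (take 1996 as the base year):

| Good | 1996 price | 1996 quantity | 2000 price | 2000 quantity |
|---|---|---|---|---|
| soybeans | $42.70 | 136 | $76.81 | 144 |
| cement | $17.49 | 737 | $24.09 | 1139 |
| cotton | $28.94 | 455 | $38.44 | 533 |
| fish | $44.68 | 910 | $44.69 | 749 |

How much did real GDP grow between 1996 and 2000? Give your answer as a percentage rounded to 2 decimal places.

Real GDP 1996 = Nominal GDP 1996 = 42.70·136 + 17.49·737 + 28.94·455 + 44.68·910 = 72523.83.
Real GDP 2000 (at 1996 prices) = 42.70·144 + 17.49·1139 + 28.94·533 + 44.68·749 = 74960.25.
Real growth = 74960.25/72523.83 − 1 = 0.0336.

3.36%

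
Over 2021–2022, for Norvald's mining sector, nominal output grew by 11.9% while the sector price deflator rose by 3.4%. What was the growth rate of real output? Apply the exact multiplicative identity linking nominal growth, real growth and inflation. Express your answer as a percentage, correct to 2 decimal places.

(1 + g_nom) = (1 + g_real)(1 + π), so g_real = 1.1190 / 1.0340 − 1 = 0.08221.

8.22%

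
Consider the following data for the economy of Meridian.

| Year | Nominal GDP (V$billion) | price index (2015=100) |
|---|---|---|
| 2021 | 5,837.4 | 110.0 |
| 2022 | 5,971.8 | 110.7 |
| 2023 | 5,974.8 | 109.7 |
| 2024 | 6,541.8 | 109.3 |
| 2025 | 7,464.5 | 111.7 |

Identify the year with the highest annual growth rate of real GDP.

2022: real = 5971.8/1.107 = 5394.58; growth vs 2021 (5306.73) = 1.66%.
2023: real = 5974.8/1.097 = 5446.49; growth vs 2022 (5394.58) = 0.96%.
2024: real = 6541.8/1.093 = 5985.18; growth vs 2023 (5446.49) = 9.89%.
2025: real = 7464.5/1.117 = 6682.63; growth vs 2024 (5985.18) = 11.65%.

2025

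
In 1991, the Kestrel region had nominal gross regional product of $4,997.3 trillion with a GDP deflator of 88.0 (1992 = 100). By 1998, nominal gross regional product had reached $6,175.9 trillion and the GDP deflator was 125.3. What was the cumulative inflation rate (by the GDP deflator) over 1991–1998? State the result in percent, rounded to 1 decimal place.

Price-level change = 125.3 / 88.0 − 1 = 0.4239.

42.4%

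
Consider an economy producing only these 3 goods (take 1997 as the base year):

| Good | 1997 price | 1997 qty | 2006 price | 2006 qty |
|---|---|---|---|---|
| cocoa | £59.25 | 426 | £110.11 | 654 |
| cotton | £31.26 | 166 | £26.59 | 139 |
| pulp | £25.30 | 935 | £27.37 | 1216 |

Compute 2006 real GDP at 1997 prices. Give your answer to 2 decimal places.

£73859.44

Real GDP 2006 = Σ (p_1997 × q_2006) = 59.25·654 + 31.26·139 + 25.30·1216 = 73859.44.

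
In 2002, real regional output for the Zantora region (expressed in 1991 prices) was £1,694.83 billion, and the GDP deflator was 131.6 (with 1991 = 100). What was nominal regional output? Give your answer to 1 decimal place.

Nominal regional output = Real × (GDP deflator/100) = 1694.83 × 1.316 = 2230.40.

£2,230.4 billion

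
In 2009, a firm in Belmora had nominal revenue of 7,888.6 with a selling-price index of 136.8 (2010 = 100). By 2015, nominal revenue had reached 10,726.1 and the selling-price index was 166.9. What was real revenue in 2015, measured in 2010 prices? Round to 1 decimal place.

Real revenue = Nominal / (selling-price index/100) = 10726.1 / 1.669 = 6426.66.

6,426.7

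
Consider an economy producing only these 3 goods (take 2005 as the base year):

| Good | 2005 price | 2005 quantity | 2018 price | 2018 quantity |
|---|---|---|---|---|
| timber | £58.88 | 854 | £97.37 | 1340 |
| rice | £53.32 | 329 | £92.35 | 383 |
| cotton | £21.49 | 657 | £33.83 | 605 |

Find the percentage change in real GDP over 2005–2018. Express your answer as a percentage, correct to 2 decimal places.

37.07%

Real GDP 2005 = Nominal GDP 2005 = 58.88·854 + 53.32·329 + 21.49·657 = 81944.73.
Real GDP 2018 (at 2005 prices) = 58.88·1340 + 53.32·383 + 21.49·605 = 112322.21.
Real growth = 112322.21/81944.73 − 1 = 0.3707.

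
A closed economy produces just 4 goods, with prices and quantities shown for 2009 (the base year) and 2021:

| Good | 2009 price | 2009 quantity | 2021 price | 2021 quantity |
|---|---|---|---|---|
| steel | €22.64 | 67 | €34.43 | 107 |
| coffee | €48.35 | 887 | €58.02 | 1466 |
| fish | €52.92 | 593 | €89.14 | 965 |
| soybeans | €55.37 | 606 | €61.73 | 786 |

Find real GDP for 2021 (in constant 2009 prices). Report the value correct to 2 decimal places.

Real GDP 2021 = Σ (p_2009 × q_2021) = 22.64·107 + 48.35·1466 + 52.92·965 + 55.37·786 = 167892.20.

€167892.20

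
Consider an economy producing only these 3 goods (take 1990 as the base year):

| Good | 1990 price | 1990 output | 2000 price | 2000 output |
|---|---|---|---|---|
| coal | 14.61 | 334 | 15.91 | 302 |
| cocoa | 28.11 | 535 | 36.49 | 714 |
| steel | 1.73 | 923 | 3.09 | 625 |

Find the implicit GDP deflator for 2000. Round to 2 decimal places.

128.27

Nominal GDP 2000 = 15.91·302 + 36.49·714 + 3.09·625 = 32789.93.
Real GDP 2000 (at 1990 prices) = 14.61·302 + 28.11·714 + 1.73·625 = 25564.01.
Deflator = Nominal/Real × 100 = 32789.93/25564.01 × 100 = 128.266.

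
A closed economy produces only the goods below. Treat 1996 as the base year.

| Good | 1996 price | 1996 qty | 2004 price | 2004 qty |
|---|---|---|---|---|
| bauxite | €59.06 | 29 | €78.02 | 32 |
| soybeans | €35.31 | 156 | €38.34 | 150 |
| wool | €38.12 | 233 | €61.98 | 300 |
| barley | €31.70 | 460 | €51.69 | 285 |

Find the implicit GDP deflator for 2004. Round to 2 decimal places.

Nominal GDP 2004 = 78.02·32 + 38.34·150 + 61.98·300 + 51.69·285 = 41573.29.
Real GDP 2004 (at 1996 prices) = 59.06·32 + 35.31·150 + 38.12·300 + 31.70·285 = 27656.92.
Deflator = Nominal/Real × 100 = 41573.29/27656.92 × 100 = 150.318.

150.32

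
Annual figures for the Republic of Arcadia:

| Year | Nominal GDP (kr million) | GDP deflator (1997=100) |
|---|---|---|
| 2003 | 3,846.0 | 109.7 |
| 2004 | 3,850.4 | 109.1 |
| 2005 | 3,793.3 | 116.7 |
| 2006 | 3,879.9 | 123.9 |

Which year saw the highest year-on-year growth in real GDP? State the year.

2004

2004: real = 3850.4/1.091 = 3529.24; growth vs 2003 (3505.93) = 0.66%.
2005: real = 3793.3/1.167 = 3250.47; growth vs 2004 (3529.24) = -7.90%.
2006: real = 3879.9/1.239 = 3131.48; growth vs 2005 (3250.47) = -3.66%.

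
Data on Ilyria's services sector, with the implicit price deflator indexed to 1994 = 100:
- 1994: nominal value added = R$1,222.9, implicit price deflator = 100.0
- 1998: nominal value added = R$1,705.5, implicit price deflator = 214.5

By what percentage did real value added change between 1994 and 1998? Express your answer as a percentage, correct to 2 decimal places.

-34.98%

Real value added 1994 = 1222.9 / 1.000 = 1222.90.
Real value added 1998 = 1705.5 / 2.145 = 795.10.
Real growth = 795.10 / 1222.90 − 1 = -0.3498.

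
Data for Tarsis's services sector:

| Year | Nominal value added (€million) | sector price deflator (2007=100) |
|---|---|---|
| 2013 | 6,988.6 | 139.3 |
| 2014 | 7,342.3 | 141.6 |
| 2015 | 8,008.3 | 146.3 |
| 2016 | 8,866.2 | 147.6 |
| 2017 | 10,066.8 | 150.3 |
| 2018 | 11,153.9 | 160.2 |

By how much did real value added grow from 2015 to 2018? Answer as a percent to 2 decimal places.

27.19%

Real value added 2015 = 8008.3/1.463 = 5473.89.
Real value added 2018 = 11153.9/1.602 = 6962.48.
Change = 6962.48/5473.89 − 1 = 0.2719.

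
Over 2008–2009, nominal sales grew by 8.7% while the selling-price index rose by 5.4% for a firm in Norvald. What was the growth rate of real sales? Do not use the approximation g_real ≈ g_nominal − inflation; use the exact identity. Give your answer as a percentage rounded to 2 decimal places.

3.13%

(1 + g_nom) = (1 + g_real)(1 + π), so g_real = 1.0870 / 1.0540 − 1 = 0.03131.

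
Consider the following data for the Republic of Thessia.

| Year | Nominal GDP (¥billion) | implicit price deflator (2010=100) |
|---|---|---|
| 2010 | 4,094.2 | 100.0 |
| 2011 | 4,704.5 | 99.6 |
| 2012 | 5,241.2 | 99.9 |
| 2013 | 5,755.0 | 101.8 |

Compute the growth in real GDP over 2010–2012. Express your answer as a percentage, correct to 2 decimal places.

Real GDP 2010 = 4094.2/1.000 = 4094.20.
Real GDP 2012 = 5241.2/0.999 = 5246.45.
Change = 5246.45/4094.20 − 1 = 0.2814.

28.14%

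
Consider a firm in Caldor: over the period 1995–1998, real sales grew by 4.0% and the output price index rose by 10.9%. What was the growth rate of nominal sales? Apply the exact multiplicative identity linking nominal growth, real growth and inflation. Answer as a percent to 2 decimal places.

15.34%

(1 + g_nom) = (1 + g_real)(1 + π) = 1.0400 × 1.1090 = 1.15336.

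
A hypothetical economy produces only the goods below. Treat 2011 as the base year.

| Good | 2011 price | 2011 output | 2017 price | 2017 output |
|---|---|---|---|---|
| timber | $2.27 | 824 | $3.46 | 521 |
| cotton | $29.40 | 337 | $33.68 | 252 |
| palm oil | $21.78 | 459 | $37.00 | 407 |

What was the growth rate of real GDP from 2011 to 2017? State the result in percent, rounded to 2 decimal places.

Real GDP 2011 = Nominal GDP 2011 = 2.27·824 + 29.40·337 + 21.78·459 = 21775.30.
Real GDP 2017 (at 2011 prices) = 2.27·521 + 29.40·252 + 21.78·407 = 17455.93.
Real growth = 17455.93/21775.30 − 1 = -0.1984.

-19.84%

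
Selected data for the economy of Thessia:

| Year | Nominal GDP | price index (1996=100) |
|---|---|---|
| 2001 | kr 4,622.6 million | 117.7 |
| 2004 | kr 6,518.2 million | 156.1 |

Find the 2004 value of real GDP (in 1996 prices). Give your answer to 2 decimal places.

Real GDP = Nominal / (price index/100) = 6518.2 / 1.561 = 4175.66.

kr 4,175.66 million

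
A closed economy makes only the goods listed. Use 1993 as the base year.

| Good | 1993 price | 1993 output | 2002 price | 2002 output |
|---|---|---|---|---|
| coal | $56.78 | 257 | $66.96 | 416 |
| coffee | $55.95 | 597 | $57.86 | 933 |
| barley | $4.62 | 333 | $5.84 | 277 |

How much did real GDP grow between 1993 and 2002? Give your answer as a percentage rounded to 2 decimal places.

55.66%

Real GDP 1993 = Nominal GDP 1993 = 56.78·257 + 55.95·597 + 4.62·333 = 49533.07.
Real GDP 2002 (at 1993 prices) = 56.78·416 + 55.95·933 + 4.62·277 = 77101.57.
Real growth = 77101.57/49533.07 − 1 = 0.5566.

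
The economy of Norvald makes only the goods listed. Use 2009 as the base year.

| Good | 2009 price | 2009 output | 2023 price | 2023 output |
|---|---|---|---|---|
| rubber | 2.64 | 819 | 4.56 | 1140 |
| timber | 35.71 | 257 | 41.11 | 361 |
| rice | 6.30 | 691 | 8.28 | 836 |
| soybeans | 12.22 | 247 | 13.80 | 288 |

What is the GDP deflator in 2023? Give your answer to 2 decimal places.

125.31

Nominal GDP 2023 = 4.56·1140 + 41.11·361 + 8.28·836 + 13.80·288 = 30935.59.
Real GDP 2023 (at 2009 prices) = 2.64·1140 + 35.71·361 + 6.30·836 + 12.22·288 = 24687.07.
Deflator = Nominal/Real × 100 = 30935.59/24687.07 × 100 = 125.311.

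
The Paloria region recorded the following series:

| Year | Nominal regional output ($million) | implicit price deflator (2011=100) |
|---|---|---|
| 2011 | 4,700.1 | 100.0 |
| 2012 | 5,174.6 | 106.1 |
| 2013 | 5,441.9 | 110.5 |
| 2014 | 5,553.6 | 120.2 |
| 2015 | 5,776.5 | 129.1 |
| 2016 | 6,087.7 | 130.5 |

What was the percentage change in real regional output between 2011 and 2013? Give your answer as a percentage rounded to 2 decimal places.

4.78%

Real regional output 2011 = 4700.1/1.000 = 4700.10.
Real regional output 2013 = 5441.9/1.105 = 4924.80.
Change = 4924.80/4700.10 − 1 = 0.0478.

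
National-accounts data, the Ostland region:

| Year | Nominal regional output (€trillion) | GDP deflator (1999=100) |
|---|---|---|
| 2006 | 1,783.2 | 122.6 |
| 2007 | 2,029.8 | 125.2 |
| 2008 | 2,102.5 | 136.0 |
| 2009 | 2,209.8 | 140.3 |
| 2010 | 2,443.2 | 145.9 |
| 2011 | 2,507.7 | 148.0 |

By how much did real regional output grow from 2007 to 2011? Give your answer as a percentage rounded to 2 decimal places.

4.51%

Real regional output 2007 = 2029.8/1.252 = 1621.25.
Real regional output 2011 = 2507.7/1.480 = 1694.39.
Change = 1694.39/1621.25 − 1 = 0.0451.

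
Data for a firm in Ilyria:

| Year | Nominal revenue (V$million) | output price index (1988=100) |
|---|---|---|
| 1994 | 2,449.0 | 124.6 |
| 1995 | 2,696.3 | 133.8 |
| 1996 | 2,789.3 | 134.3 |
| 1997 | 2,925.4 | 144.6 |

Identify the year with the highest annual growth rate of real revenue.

1996

1995: real = 2696.3/1.338 = 2015.17; growth vs 1994 (1965.49) = 2.53%.
1996: real = 2789.3/1.343 = 2076.92; growth vs 1995 (2015.17) = 3.06%.
1997: real = 2925.4/1.446 = 2023.10; growth vs 1996 (2076.92) = -2.59%.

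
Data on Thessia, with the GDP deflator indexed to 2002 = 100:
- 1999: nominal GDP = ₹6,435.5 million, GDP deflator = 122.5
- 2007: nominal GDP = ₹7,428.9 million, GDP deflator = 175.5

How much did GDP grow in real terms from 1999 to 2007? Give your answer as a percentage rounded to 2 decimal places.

-19.42%

Deflate each year: 1999 → 6435.5/1.225 = 5253.47; 2007 → 7428.9/1.755 = 4232.99.
So real GDP changed by 4232.99/5253.47 − 1 = -0.1942, i.e. -19.42%.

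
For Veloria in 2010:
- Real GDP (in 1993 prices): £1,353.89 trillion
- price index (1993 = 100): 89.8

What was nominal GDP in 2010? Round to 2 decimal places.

£1,215.79 trillion

Nominal GDP = Real × (price index/100) = 1353.89 × 0.898 = 1215.79.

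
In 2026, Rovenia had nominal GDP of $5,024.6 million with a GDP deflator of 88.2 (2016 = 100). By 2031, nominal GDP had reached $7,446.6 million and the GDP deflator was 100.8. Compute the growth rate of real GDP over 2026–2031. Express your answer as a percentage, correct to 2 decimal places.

29.68%

Real GDP 2026 = 5024.6 / 0.882 = 5696.83.
Real GDP 2031 = 7446.6 / 1.008 = 7387.50.
Real growth = 7387.50 / 5696.83 − 1 = 0.2968.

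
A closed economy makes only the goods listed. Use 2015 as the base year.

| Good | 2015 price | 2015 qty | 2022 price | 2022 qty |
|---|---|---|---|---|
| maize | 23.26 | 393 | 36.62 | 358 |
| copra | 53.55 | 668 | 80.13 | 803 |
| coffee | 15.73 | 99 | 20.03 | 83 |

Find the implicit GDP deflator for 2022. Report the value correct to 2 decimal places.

Nominal GDP 2022 = 36.62·358 + 80.13·803 + 20.03·83 = 79116.84.
Real GDP 2022 (at 2015 prices) = 23.26·358 + 53.55·803 + 15.73·83 = 52633.32.
Deflator = Nominal/Real × 100 = 79116.84/52633.32 × 100 = 150.317.

150.32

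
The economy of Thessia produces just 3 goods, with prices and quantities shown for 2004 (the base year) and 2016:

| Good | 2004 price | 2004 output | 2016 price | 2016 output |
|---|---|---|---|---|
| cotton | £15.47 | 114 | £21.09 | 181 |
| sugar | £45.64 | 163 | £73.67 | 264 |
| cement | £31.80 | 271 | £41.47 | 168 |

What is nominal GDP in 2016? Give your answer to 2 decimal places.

£30233.13

Nominal GDP 2016 = Σ (p_2016 × q_2016) = 21.09·181 + 73.67·264 + 41.47·168 = 30233.13.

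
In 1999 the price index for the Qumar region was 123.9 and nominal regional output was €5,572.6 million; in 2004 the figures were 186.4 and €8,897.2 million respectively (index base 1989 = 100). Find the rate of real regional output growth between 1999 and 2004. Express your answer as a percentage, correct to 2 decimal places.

6.13%

Deflate each year: 1999 → 5572.6/1.239 = 4497.66; 2004 → 8897.2/1.864 = 4773.18.
So real regional output changed by 4773.18/4497.66 − 1 = 0.0613, i.e. 6.13%.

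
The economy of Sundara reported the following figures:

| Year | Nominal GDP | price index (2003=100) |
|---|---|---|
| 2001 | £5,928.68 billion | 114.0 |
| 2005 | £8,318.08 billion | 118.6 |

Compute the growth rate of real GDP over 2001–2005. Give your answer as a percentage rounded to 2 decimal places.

34.86%

Real GDP 2001 = 5928.68 / 1.140 = 5200.60.
Real GDP 2005 = 8318.08 / 1.186 = 7013.56.
Real growth = 7013.56 / 5200.60 − 1 = 0.3486.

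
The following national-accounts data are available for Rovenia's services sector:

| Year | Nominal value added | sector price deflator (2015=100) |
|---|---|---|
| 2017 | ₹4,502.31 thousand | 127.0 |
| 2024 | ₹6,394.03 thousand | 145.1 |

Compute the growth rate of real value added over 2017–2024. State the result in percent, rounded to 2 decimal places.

24.30%

Deflate each year: 2017 → 4502.31/1.270 = 3545.13; 2024 → 6394.03/1.451 = 4406.64.
So real value added changed by 4406.64/3545.13 − 1 = 0.2430, i.e. 24.30%.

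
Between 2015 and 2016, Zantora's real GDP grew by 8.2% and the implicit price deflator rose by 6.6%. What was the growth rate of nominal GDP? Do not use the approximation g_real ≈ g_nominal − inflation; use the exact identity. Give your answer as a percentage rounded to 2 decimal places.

15.34%

(1 + g_nom) = (1 + g_real)(1 + π) = 1.0820 × 1.0660 = 1.15341.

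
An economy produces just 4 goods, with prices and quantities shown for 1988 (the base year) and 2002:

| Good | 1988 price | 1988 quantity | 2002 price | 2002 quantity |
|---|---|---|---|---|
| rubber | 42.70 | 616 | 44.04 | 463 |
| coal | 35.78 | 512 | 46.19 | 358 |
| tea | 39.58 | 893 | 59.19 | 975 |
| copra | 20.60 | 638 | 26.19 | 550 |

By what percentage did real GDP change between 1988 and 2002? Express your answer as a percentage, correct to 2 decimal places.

Real GDP 1988 = Nominal GDP 1988 = 42.70·616 + 35.78·512 + 39.58·893 + 20.60·638 = 93110.30.
Real GDP 2002 (at 1988 prices) = 42.70·463 + 35.78·358 + 39.58·975 + 20.60·550 = 82499.84.
Real growth = 82499.84/93110.30 − 1 = -0.1140.

-11.40%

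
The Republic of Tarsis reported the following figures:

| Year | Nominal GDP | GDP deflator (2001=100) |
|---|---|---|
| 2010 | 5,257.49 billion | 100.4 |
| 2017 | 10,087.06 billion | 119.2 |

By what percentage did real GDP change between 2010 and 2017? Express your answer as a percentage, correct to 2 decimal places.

61.60%

Real GDP 2010 = 5257.49 / 1.004 = 5236.54.
Real GDP 2017 = 10087.06 / 1.192 = 8462.30.
Real growth = 8462.30 / 5236.54 − 1 = 0.6160.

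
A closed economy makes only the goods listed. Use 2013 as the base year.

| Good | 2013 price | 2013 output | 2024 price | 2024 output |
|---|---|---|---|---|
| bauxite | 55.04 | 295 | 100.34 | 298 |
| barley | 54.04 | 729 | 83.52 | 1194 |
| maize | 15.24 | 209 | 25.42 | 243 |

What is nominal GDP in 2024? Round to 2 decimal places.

Nominal GDP 2024 = Σ (p_2024 × q_2024) = 100.34·298 + 83.52·1194 + 25.42·243 = 135801.26.

135801.26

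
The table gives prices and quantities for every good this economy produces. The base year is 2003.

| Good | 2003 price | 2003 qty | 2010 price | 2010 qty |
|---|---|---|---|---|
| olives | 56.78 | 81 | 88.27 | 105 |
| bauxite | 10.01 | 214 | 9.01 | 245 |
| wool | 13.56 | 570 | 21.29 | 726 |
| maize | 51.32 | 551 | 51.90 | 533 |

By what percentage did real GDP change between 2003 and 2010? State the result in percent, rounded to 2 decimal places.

Real GDP 2003 = Nominal GDP 2003 = 56.78·81 + 10.01·214 + 13.56·570 + 51.32·551 = 42747.84.
Real GDP 2010 (at 2003 prices) = 56.78·105 + 10.01·245 + 13.56·726 + 51.32·533 = 45612.47.
Real growth = 45612.47/42747.84 − 1 = 0.0670.

6.70%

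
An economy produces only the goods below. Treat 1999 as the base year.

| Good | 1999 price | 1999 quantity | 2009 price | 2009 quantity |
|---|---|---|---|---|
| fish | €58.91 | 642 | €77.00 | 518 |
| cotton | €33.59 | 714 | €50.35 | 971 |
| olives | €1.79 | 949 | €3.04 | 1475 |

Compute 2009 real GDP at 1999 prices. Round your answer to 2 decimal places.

Real GDP 2009 = Σ (p_1999 × q_2009) = 58.91·518 + 33.59·971 + 1.79·1475 = 65771.52.

€65771.52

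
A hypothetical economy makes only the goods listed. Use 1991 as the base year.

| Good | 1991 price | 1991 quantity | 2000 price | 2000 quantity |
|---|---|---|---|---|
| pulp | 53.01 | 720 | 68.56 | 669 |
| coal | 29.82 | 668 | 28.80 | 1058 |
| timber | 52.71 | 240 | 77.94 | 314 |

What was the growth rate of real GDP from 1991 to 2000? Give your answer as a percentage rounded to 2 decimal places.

Real GDP 1991 = Nominal GDP 1991 = 53.01·720 + 29.82·668 + 52.71·240 = 70737.36.
Real GDP 2000 (at 1991 prices) = 53.01·669 + 29.82·1058 + 52.71·314 = 83564.19.
Real growth = 83564.19/70737.36 − 1 = 0.1813.

18.13%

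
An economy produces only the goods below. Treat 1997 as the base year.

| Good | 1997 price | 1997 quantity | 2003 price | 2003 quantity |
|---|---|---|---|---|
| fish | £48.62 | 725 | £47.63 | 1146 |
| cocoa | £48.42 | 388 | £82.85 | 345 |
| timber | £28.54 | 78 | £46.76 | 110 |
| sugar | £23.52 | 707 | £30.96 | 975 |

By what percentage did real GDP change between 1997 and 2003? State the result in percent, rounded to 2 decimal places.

35.13%

Real GDP 1997 = Nominal GDP 1997 = 48.62·725 + 48.42·388 + 28.54·78 + 23.52·707 = 72891.22.
Real GDP 2003 (at 1997 prices) = 48.62·1146 + 48.42·345 + 28.54·110 + 23.52·975 = 98494.82.
Real growth = 98494.82/72891.22 − 1 = 0.3513.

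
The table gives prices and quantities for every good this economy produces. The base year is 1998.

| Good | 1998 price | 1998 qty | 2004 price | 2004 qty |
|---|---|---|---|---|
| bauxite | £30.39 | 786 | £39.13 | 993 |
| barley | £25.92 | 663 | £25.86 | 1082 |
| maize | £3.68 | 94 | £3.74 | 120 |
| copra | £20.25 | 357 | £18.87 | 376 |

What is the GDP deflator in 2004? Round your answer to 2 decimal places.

Nominal GDP 2004 = 39.13·993 + 25.86·1082 + 3.74·120 + 18.87·376 = 74380.53.
Real GDP 2004 (at 1998 prices) = 30.39·993 + 25.92·1082 + 3.68·120 + 20.25·376 = 66278.31.
Deflator = Nominal/Real × 100 = 74380.53/66278.31 × 100 = 112.225.

112.22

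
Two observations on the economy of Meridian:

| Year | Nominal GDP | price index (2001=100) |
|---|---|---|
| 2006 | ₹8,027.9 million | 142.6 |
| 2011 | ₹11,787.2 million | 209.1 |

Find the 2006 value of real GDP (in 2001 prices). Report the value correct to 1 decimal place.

₹5,629.7 million

Real GDP = Nominal / (price index/100) = 8027.9 / 1.426 = 5629.66.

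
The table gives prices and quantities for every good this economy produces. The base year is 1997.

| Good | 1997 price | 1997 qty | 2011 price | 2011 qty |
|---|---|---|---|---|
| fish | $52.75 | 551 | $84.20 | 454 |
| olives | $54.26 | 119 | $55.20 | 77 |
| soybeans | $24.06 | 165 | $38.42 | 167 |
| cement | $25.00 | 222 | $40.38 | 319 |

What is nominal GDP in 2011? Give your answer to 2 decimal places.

Nominal GDP 2011 = Σ (p_2011 × q_2011) = 84.20·454 + 55.20·77 + 38.42·167 + 40.38·319 = 61774.56.

$61774.56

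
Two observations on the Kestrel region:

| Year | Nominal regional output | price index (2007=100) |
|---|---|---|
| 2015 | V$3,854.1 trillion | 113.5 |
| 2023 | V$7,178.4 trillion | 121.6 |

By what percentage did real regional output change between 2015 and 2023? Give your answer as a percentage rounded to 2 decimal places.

Real regional output 2015 = 3854.1 / 1.135 = 3395.68.
Real regional output 2023 = 7178.4 / 1.216 = 5903.29.
Real growth = 5903.29 / 3395.68 − 1 = 0.7385.

73.85%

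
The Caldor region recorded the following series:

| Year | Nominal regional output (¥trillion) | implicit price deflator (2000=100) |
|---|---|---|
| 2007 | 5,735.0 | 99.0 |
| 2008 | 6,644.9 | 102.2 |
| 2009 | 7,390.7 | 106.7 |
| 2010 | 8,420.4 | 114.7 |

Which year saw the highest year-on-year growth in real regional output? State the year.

2008

2008: real = 6644.9/1.022 = 6501.86; growth vs 2007 (5792.93) = 12.24%.
2009: real = 7390.7/1.067 = 6926.62; growth vs 2008 (6501.86) = 6.53%.
2010: real = 8420.4/1.147 = 7341.24; growth vs 2009 (6926.62) = 5.99%.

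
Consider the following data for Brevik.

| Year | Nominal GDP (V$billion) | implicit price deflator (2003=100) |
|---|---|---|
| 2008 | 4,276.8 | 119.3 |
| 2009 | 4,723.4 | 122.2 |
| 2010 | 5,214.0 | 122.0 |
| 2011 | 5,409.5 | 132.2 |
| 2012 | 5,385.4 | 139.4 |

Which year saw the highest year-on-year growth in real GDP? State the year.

2009: real = 4723.4/1.222 = 3865.30; growth vs 2008 (3584.91) = 7.82%.
2010: real = 5214.0/1.220 = 4273.77; growth vs 2009 (3865.30) = 10.57%.
2011: real = 5409.5/1.322 = 4091.91; growth vs 2010 (4273.77) = -4.26%.
2012: real = 5385.4/1.394 = 3863.27; growth vs 2011 (4091.91) = -5.59%.

2010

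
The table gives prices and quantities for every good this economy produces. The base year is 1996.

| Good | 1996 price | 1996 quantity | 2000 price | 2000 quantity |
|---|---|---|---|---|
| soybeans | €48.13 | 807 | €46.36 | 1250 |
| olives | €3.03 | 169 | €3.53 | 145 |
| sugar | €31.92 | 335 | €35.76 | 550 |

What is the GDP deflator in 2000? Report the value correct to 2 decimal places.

Nominal GDP 2000 = 46.36·1250 + 3.53·145 + 35.76·550 = 78129.85.
Real GDP 2000 (at 1996 prices) = 48.13·1250 + 3.03·145 + 31.92·550 = 78157.85.
Deflator = Nominal/Real × 100 = 78129.85/78157.85 × 100 = 99.964.

99.96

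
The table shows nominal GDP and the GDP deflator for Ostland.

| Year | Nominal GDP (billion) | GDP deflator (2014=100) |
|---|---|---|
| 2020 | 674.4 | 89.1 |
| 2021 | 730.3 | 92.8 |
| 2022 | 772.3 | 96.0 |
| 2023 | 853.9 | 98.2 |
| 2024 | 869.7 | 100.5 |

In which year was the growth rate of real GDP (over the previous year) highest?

2021: real = 730.3/0.928 = 786.96; growth vs 2020 (756.90) = 3.97%.
2022: real = 772.3/0.960 = 804.48; growth vs 2021 (786.96) = 2.23%.
2023: real = 853.9/0.982 = 869.55; growth vs 2022 (804.48) = 8.09%.
2024: real = 869.7/1.005 = 865.37; growth vs 2023 (869.55) = -0.48%.

2023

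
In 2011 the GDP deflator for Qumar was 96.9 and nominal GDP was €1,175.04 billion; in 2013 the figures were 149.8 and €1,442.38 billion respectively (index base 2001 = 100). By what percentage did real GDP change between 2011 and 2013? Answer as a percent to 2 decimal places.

-20.60%

Real GDP 2011 = 1175.04 / 0.969 = 1212.63.
Real GDP 2013 = 1442.38 / 1.498 = 962.87.
Real growth = 962.87 / 1212.63 − 1 = -0.2060.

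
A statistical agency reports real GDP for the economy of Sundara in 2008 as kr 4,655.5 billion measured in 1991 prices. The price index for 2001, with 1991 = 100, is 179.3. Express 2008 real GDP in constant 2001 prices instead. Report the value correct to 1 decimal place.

kr 8,347.3 billion

Real GDP in 2001 prices = Real GDP in 1991 prices × (P_2001/P_1991) = 4655.5 × 1.793 = 8347.31.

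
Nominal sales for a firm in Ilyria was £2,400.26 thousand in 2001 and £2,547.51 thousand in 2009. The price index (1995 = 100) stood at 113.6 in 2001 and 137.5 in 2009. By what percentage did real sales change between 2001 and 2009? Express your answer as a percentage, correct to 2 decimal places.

-12.31%

Real sales 2001 = 2400.26 / 1.136 = 2112.90.
Real sales 2009 = 2547.51 / 1.375 = 1852.73.
Real growth = 1852.73 / 2112.90 − 1 = -0.1231.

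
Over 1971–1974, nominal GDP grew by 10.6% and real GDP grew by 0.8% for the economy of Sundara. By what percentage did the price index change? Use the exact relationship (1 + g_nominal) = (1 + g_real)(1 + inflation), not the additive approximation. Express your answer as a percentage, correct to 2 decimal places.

9.72%

(1 + g_nom) = (1 + g_real)(1 + π), so π = 1.1060 / 1.0080 − 1 = 0.09722.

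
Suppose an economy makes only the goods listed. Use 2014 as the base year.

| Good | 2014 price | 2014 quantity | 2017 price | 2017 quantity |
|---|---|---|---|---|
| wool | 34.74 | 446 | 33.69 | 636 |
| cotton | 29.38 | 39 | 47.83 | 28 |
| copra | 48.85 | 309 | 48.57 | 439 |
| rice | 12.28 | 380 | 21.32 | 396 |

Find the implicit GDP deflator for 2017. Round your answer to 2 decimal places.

Nominal GDP 2017 = 33.69·636 + 47.83·28 + 48.57·439 + 21.32·396 = 52531.03.
Real GDP 2017 (at 2014 prices) = 34.74·636 + 29.38·28 + 48.85·439 + 12.28·396 = 49225.31.
Deflator = Nominal/Real × 100 = 52531.03/49225.31 × 100 = 106.715.

106.72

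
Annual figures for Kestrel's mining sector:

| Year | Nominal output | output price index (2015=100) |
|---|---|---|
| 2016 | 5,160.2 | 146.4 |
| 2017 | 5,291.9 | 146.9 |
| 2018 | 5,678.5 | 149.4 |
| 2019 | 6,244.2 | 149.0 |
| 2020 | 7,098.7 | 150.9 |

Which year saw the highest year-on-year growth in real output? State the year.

2017: real = 5291.9/1.469 = 3602.38; growth vs 2016 (3524.73) = 2.20%.
2018: real = 5678.5/1.494 = 3800.87; growth vs 2017 (3602.38) = 5.51%.
2019: real = 6244.2/1.490 = 4190.74; growth vs 2018 (3800.87) = 10.26%.
2020: real = 7098.7/1.509 = 4704.24; growth vs 2019 (4190.74) = 12.25%.

2020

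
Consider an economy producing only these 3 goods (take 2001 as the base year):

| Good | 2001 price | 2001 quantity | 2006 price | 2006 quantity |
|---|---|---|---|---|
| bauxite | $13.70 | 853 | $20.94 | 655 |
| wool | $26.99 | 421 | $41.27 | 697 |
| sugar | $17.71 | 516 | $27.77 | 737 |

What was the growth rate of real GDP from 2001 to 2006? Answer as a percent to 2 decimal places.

Real GDP 2001 = Nominal GDP 2001 = 13.70·853 + 26.99·421 + 17.71·516 = 32187.25.
Real GDP 2006 (at 2001 prices) = 13.70·655 + 26.99·697 + 17.71·737 = 40837.80.
Real growth = 40837.80/32187.25 − 1 = 0.2688.

26.88%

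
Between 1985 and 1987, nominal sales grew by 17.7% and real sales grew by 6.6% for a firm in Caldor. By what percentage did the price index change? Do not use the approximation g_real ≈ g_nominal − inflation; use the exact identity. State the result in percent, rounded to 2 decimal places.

10.41%

(1 + g_nom) = (1 + g_real)(1 + π), so π = 1.1770 / 1.0660 − 1 = 0.10413.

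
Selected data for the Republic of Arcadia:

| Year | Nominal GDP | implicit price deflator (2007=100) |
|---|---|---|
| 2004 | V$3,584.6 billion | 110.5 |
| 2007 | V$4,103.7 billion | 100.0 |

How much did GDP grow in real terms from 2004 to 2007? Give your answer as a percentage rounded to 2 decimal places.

Deflate each year: 2004 → 3584.6/1.105 = 3243.98; 2007 → 4103.7/1.000 = 4103.70.
So real GDP changed by 4103.70/3243.98 − 1 = 0.2650, i.e. 26.50%.

26.50%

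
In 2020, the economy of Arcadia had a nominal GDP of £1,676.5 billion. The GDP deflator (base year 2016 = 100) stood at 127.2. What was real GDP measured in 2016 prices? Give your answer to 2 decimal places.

Real GDP = Nominal / (GDP deflator/100) = 1676.5 / 1.272 = 1318.00.

£1,318.00 billion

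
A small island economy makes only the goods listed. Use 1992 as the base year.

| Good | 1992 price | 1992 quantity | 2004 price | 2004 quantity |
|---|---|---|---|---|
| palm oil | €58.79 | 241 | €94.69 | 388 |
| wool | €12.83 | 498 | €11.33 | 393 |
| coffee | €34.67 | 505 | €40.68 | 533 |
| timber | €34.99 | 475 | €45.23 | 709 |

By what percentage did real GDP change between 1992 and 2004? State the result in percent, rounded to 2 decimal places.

Real GDP 1992 = Nominal GDP 1992 = 58.79·241 + 12.83·498 + 34.67·505 + 34.99·475 = 54686.33.
Real GDP 2004 (at 1992 prices) = 58.79·388 + 12.83·393 + 34.67·533 + 34.99·709 = 71139.73.
Real growth = 71139.73/54686.33 − 1 = 0.3009.

30.09%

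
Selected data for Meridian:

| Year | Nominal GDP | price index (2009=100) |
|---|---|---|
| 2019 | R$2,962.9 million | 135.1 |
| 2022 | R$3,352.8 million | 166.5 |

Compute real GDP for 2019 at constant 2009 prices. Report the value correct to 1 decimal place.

R$2,193.1 million

Real GDP = Nominal / (price index/100) = 2962.9 / 1.351 = 2193.12.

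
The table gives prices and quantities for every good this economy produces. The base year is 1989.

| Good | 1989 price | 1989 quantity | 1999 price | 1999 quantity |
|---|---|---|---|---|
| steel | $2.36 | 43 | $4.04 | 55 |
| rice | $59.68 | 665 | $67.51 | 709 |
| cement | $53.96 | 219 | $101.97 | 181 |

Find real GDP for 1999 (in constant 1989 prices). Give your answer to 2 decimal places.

Real GDP 1999 = Σ (p_1989 × q_1999) = 2.36·55 + 59.68·709 + 53.96·181 = 52209.68.

$52209.68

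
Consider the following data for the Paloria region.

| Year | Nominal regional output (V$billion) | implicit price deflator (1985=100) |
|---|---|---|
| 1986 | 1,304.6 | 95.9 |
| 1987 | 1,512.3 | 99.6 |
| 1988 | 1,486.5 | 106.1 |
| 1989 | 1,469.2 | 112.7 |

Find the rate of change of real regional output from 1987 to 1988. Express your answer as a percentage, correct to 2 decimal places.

Real regional output 1987 = 1512.3/0.996 = 1518.37.
Real regional output 1988 = 1486.5/1.061 = 1401.04.
Change = 1401.04/1518.37 − 1 = -0.0773.

-7.73%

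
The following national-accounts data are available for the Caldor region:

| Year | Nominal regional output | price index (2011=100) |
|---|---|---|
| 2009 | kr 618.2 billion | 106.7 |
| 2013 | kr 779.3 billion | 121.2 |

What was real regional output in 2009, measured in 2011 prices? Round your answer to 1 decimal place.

kr 579.4 billion

Real regional output = Nominal / (price index/100) = 618.2 / 1.067 = 579.38.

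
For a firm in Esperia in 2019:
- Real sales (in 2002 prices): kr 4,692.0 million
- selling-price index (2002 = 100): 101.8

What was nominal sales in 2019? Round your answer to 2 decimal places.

Nominal sales = Real × (selling-price index/100) = 4692.0 × 1.018 = 4776.46.

kr 4,776.46 million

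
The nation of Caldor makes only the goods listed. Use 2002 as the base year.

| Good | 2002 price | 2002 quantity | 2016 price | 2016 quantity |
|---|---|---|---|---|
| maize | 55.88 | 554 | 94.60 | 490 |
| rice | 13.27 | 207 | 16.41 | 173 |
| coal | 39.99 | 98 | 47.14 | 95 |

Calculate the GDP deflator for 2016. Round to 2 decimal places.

Nominal GDP 2016 = 94.60·490 + 16.41·173 + 47.14·95 = 53671.23.
Real GDP 2016 (at 2002 prices) = 55.88·490 + 13.27·173 + 39.99·95 = 33475.96.
Deflator = Nominal/Real × 100 = 53671.23/33475.96 × 100 = 160.328.

160.33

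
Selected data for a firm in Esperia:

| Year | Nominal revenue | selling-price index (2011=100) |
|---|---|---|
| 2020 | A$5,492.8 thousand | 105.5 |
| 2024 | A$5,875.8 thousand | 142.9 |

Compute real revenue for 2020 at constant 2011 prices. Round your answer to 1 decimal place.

A$5,206.4 thousand

Real revenue = Nominal / (selling-price index/100) = 5492.8 / 1.055 = 5206.45.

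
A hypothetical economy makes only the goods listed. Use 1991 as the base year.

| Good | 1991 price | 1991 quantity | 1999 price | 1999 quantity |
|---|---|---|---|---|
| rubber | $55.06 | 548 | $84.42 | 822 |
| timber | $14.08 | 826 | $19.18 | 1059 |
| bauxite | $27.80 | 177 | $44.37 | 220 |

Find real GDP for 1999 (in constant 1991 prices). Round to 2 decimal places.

Real GDP 1999 = Σ (p_1991 × q_1999) = 55.06·822 + 14.08·1059 + 27.80·220 = 66286.04.

$66286.04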